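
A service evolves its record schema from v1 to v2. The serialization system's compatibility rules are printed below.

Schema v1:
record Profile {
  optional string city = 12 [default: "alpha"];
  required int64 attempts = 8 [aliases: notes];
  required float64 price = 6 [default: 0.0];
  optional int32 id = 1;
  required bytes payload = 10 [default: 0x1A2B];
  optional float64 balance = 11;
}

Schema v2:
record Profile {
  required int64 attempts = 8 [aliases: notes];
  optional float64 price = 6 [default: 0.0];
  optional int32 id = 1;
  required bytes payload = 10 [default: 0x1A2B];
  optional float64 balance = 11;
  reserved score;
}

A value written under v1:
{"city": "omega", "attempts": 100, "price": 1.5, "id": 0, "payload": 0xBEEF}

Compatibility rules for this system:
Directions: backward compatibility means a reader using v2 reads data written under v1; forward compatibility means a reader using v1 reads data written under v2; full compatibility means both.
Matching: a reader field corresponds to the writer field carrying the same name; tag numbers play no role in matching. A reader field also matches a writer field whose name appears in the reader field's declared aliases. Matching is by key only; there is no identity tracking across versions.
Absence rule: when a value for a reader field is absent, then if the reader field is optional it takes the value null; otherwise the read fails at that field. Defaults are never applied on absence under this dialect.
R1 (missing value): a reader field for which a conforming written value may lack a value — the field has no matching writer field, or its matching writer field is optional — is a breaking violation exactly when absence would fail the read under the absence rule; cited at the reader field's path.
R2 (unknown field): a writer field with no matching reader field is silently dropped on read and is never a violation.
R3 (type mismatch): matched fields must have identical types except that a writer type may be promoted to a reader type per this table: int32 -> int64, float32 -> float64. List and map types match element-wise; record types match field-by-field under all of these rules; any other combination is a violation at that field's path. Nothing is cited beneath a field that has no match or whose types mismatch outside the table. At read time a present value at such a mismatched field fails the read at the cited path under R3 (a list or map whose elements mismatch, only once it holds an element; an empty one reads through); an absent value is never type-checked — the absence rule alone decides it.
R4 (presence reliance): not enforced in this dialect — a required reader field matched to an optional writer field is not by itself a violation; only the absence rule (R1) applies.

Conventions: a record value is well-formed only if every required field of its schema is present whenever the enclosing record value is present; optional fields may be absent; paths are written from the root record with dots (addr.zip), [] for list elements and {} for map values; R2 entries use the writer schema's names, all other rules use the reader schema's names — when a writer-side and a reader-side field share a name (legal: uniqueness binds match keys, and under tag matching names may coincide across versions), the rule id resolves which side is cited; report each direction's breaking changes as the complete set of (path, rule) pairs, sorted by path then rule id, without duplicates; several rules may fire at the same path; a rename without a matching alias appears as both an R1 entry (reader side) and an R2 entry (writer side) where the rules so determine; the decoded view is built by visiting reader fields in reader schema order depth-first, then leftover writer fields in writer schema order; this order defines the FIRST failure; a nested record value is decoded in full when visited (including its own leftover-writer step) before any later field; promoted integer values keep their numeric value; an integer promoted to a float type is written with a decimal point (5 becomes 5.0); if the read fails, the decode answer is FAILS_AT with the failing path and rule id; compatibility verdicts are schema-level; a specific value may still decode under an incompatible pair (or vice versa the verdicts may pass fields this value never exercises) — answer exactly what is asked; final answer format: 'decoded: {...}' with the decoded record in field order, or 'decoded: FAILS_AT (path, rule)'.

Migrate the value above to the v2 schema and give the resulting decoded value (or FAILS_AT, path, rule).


in Profile below, arrows point writer -> reader
decoding the Profile value with the v2 reader:
  attempts := 100
  price := 1.5
  id := 0
  payload := 0xBEEF
  balance := null (absent, optional -> null)
  writer city: unknown -> dropped
  => decoded: {"attempts": 100, "price": 1.5, "id": 0, "payload": 0xBEEF, "balance": null}
remaining Profile differences; none change what is asked:
  field price in record Profile: required changed to optional -> affects the rule determinations only; this particular Profile value decodes identically

decoded: {"attempts": 100, "price": 1.5, "id": 0, "payload": 0xBEEF, "balance": null}


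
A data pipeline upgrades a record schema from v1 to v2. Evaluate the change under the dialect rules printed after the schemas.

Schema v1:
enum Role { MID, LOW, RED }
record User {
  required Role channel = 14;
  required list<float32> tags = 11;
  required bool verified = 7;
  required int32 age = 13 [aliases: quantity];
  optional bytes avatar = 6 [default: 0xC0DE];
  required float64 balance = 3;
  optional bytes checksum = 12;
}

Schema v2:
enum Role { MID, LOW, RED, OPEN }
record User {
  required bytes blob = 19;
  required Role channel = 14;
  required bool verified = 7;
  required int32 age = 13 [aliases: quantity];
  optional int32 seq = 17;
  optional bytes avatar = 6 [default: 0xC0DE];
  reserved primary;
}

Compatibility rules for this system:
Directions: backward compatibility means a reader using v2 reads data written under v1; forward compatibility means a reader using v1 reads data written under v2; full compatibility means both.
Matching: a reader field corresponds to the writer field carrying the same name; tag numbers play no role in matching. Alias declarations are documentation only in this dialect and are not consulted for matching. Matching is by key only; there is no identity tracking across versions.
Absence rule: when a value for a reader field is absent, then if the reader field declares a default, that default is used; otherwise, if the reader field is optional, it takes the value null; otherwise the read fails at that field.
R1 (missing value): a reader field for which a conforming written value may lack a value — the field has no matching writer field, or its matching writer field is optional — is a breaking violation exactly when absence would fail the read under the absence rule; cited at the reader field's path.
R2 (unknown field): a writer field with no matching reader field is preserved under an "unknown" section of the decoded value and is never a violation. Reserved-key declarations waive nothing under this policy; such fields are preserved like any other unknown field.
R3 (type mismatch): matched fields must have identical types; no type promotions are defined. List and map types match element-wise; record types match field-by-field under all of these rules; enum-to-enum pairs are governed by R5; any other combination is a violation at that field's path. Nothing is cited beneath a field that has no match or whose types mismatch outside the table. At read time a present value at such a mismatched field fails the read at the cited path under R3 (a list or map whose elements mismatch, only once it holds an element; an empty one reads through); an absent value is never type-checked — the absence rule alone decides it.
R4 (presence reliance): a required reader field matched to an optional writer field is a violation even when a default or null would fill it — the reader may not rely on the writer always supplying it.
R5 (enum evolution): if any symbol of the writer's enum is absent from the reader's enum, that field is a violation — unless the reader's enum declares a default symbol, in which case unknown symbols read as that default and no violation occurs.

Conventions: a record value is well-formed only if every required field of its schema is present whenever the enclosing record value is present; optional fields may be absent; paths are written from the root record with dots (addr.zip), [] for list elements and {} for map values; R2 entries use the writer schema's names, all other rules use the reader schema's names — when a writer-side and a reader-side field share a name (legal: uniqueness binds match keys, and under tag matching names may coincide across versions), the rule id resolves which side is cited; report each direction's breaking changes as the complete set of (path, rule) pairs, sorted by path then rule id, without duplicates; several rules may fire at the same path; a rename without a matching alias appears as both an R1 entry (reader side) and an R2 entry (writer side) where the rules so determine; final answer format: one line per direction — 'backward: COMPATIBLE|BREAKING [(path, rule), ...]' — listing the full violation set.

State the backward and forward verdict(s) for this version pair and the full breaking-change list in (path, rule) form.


each type pair in User: writer, then reader
backward on User — v2 reading data written by v1:
  blob: no writer-side match
  channel: paired with writer channel (Role -> Role; writer required)
  verified: paired with writer verified (bool -> bool; writer required)
  age: paired with writer age (int32 -> int32; writer required)
  seq: no writer-side match
  avatar: paired with writer avatar (bytes -> bytes; writer optional)
  writer field tags has no reader counterpart
  writer field balance has no reader counterpart
  writer field checksum has no reader counterpart
  rule R1 violated at blob
  backward on User therefore BREAKING (1)
forward on User — v1 reading data written by v2:
  channel: paired with writer channel (Role -> Role; writer required)
  tags: no writer-side match
  verified: paired with writer verified (bool -> bool; writer required)
  age: paired with writer age (int32 -> int32; writer required)
  avatar: paired with writer avatar (bytes -> bytes; writer optional)
  balance: no writer-side match
  checksum: no writer-side match
  writer field blob has no reader counterpart
  writer field seq has no reader counterpart
  rule R1 violated at balance
  rule R5 violated at channel
  rule R1 violated at tags
  forward on User therefore BREAKING (3)

backward: BREAKING [(blob, R1)]; forward: BREAKING [(balance, R1), (channel, R5), (tags, R1)]


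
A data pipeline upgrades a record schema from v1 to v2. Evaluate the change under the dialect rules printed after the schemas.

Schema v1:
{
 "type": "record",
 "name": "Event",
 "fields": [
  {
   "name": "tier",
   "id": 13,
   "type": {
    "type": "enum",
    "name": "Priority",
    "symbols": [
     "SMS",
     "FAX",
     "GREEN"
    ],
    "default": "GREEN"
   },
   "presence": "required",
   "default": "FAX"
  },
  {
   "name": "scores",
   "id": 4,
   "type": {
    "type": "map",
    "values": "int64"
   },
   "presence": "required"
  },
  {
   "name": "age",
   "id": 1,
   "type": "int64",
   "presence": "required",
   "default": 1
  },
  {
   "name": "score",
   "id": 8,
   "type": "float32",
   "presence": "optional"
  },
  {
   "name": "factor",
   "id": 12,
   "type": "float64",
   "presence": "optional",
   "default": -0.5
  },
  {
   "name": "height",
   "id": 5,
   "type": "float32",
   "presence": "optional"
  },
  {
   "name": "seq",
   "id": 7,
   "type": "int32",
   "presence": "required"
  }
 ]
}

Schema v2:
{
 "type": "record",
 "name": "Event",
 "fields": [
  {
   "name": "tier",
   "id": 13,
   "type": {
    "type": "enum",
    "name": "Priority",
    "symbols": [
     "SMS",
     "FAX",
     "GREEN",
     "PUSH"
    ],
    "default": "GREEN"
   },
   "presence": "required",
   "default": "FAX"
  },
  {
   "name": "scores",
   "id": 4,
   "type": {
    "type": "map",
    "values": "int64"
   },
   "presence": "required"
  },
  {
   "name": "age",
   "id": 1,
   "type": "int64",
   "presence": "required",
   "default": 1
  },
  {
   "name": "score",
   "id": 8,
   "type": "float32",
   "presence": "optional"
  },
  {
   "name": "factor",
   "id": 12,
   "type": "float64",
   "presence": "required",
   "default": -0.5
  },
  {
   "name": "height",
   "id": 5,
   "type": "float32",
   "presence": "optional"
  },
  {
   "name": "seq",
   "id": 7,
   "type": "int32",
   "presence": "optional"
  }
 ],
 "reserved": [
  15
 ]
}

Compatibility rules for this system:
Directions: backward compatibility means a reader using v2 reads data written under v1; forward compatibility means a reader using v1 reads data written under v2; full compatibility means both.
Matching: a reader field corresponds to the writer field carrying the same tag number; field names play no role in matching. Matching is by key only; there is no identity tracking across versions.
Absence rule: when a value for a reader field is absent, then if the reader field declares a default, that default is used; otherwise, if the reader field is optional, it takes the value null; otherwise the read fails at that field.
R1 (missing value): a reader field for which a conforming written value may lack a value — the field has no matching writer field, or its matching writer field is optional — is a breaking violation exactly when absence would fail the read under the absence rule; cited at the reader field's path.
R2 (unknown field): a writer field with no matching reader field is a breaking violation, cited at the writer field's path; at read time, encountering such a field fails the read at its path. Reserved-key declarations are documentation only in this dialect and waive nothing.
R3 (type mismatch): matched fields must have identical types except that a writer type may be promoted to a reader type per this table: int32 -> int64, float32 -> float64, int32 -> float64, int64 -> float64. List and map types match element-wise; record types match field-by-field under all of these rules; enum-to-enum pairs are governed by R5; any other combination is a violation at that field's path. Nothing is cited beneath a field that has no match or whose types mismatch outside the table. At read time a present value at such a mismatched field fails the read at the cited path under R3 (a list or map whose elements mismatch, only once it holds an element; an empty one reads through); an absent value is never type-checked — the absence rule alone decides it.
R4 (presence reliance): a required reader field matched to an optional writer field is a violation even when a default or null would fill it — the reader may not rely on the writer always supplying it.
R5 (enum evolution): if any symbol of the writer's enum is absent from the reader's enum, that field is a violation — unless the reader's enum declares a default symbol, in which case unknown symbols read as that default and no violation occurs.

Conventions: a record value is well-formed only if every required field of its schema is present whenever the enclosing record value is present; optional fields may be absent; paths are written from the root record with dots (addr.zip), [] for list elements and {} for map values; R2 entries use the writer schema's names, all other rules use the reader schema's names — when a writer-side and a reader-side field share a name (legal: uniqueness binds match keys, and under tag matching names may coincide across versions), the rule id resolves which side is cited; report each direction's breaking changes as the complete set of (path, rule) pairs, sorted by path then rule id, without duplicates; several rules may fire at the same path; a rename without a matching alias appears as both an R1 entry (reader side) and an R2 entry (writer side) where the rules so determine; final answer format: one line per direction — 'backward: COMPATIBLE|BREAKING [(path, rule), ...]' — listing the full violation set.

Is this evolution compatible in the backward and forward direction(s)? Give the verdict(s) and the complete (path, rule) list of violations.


backward: BREAKING [(factor, R4)]; forward: BREAKING [(seq, R1), (seq, R4)]

in Event below, arrows point writer -> reader
backward analysis of Event with v2 as reader and v1 as writer:
  Priority -> Priority, writer required: tier aligns to tier
  map<string, int64> -> map<string, int64>, writer required: scores aligns to scores
  int64 -> int64, writer required: age aligns to age
  float32 -> float32, writer optional: score aligns to score
  float64 -> float64, writer optional: factor aligns to factor
  float32 -> float32, writer optional: height aligns to height
  int32 -> int32, writer required: seq aligns to seq
  breaking: (factor, R4)
  backward on Event therefore BREAKING (1)
forward analysis of Event with v1 as reader and v2 as writer:
  Priority -> Priority, writer required: tier aligns to tier
  map<string, int64> -> map<string, int64>, writer required: scores aligns to scores
  int64 -> int64, writer required: age aligns to age
  float32 -> float32, writer optional: score aligns to score
  float64 -> float64, writer required: factor aligns to factor
  float32 -> float32, writer optional: height aligns to height
  int32 -> int32, writer optional: seq aligns to seq
  breaking: (seq, R1)
  breaking: (seq, R4)
  forward on Event therefore BREAKING (2)


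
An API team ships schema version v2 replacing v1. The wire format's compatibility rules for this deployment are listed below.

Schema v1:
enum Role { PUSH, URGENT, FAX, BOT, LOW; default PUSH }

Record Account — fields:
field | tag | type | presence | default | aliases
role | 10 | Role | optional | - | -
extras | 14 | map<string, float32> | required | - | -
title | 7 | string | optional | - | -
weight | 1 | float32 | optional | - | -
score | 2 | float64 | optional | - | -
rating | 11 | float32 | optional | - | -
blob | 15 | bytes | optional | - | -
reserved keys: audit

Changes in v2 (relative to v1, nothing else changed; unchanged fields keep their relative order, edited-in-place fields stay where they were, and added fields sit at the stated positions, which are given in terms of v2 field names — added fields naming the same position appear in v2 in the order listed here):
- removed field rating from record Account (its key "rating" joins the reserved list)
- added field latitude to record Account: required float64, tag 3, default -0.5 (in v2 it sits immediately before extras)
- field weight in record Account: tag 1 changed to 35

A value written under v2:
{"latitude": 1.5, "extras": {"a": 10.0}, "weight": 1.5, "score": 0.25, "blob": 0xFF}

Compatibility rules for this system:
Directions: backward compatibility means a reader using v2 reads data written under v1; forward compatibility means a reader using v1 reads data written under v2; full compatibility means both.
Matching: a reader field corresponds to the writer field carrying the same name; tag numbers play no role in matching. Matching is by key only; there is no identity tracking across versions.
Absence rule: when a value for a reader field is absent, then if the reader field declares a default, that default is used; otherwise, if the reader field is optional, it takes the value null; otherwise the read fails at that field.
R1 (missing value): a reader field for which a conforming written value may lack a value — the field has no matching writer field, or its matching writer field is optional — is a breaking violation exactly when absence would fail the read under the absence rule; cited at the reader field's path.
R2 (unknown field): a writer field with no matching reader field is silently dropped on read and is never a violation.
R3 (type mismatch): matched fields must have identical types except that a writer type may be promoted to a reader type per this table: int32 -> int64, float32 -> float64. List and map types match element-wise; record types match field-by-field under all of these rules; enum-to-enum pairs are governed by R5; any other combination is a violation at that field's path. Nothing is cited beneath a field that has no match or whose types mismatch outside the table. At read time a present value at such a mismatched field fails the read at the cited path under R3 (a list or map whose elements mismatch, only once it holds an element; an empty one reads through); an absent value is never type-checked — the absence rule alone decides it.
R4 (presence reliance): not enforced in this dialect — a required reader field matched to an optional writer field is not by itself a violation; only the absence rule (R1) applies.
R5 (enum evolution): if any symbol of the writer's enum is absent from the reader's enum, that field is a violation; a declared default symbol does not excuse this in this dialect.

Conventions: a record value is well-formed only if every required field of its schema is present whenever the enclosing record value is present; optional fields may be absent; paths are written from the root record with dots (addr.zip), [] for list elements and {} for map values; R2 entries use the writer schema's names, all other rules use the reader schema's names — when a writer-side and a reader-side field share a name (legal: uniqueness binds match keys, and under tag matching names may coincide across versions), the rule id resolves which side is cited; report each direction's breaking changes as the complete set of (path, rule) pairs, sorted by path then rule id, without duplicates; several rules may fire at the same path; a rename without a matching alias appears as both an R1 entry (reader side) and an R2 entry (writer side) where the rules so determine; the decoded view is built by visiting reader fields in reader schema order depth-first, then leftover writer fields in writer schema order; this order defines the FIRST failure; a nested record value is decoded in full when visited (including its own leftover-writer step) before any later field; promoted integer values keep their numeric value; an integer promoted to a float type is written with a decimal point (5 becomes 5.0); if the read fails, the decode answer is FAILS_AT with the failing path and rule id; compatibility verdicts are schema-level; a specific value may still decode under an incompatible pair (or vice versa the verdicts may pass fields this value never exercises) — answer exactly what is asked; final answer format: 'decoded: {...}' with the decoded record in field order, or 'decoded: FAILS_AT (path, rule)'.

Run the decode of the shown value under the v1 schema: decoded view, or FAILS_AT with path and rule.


each type pair in Account: writer, then reader
decode walk for Account under reader schema v1:
  role := null (absent, optional -> null)
  extras := {"a": 10.0}
  title := null (absent, optional -> null)
  weight := 1.5
  score := 0.25
  rating := null (absent, optional -> null)
  blob := 0xFF
  writer latitude: unknown -> dropped
  => decoded: {"role": null, "extras": {"a": 10.0}, "title": null, "weight": 1.5, "score": 0.25, "rating": null, "blob": 0xFF}
the other Account changes do not affect what is asked:
  removed field rating from record Account (its key "rating" joins the reserved list) -> no rule fires on it and the decoded Account view is identical with or without it
  added field latitude to record Account: required float64, tag 3, default -0.5 (in v2 it sits immediately before extras) -> no rule fires on it and the decoded Account view is identical with or without it
  field weight in record Account: tag 1 changed to 35 -> no rule fires on it and the decoded Account view is identical with or without it

decoded: {"role": null, "extras": {"a": 10.0}, "title": null, "weight": 1.5, "score": 0.25, "rating": null, "blob": 0xFF}


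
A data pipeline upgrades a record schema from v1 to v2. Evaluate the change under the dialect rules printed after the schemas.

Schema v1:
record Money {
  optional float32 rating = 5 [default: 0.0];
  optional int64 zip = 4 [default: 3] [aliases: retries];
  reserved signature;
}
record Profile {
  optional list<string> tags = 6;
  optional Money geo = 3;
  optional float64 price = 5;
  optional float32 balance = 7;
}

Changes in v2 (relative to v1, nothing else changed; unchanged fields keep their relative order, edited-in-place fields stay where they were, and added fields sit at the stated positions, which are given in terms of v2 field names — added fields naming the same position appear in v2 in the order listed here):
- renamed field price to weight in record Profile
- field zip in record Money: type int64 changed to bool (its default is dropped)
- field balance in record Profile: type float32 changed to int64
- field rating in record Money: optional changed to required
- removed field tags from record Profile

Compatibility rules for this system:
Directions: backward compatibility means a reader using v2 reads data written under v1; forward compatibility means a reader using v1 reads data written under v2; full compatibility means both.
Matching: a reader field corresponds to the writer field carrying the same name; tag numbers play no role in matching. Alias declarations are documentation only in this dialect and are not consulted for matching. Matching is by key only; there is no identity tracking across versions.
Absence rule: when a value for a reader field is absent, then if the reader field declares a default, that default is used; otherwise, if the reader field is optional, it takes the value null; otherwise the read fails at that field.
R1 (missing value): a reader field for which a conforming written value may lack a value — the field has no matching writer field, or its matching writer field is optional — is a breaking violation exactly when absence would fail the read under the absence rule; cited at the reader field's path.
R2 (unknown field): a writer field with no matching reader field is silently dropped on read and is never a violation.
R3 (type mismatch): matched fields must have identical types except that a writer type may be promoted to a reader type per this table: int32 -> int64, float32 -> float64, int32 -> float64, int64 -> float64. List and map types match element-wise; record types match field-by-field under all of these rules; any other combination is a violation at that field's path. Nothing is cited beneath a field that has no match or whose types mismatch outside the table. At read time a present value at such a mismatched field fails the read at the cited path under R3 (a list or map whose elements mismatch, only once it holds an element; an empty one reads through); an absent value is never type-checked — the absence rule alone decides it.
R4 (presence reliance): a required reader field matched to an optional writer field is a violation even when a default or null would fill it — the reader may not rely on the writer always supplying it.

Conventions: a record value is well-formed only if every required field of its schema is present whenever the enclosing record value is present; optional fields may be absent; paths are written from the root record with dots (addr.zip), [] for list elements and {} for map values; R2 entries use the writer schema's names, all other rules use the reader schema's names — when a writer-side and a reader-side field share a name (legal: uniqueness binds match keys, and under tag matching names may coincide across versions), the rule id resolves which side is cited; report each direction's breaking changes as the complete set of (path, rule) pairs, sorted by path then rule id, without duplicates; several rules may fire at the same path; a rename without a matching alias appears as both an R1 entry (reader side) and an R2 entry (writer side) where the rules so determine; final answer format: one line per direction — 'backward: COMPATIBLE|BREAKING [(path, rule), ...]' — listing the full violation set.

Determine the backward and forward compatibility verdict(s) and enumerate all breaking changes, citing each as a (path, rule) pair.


backward: BREAKING [(balance, R3), (geo.rating, R4), (geo.zip, R3)]; forward: BREAKING [(balance, R3), (geo.zip, R3)]

arrows below run writer -> reader for Profile
backward analysis of Profile with v2 as reader and v1 as writer:
  geo <- geo (Money -> Money, writer optional)
  weight has no writer counterpart
  balance <- balance (float32 -> int64, writer optional)
  writer tags: unknown to reader
  writer price: unknown to reader
  geo.rating <- geo.rating (float32 -> float32, writer optional)
  geo.zip <- geo.zip (int64 -> bool, writer optional)
  R3 fires at balance
  R4 fires at geo.rating
  R3 fires at geo.zip
  => 3 violation(s): backward is BREAKING for Profile
forward analysis of Profile with v1 as reader and v2 as writer:
  tags has no writer counterpart
  geo <- geo (Money -> Money, writer optional)
  price has no writer counterpart
  balance <- balance (int64 -> float32, writer optional)
  writer weight: unknown to reader
  geo.rating <- geo.rating (float32 -> float32, writer required)
  geo.zip <- geo.zip (bool -> int64, writer optional)
  R3 fires at balance
  R3 fires at geo.zip
  => 2 violation(s): forward is BREAKING for Profile


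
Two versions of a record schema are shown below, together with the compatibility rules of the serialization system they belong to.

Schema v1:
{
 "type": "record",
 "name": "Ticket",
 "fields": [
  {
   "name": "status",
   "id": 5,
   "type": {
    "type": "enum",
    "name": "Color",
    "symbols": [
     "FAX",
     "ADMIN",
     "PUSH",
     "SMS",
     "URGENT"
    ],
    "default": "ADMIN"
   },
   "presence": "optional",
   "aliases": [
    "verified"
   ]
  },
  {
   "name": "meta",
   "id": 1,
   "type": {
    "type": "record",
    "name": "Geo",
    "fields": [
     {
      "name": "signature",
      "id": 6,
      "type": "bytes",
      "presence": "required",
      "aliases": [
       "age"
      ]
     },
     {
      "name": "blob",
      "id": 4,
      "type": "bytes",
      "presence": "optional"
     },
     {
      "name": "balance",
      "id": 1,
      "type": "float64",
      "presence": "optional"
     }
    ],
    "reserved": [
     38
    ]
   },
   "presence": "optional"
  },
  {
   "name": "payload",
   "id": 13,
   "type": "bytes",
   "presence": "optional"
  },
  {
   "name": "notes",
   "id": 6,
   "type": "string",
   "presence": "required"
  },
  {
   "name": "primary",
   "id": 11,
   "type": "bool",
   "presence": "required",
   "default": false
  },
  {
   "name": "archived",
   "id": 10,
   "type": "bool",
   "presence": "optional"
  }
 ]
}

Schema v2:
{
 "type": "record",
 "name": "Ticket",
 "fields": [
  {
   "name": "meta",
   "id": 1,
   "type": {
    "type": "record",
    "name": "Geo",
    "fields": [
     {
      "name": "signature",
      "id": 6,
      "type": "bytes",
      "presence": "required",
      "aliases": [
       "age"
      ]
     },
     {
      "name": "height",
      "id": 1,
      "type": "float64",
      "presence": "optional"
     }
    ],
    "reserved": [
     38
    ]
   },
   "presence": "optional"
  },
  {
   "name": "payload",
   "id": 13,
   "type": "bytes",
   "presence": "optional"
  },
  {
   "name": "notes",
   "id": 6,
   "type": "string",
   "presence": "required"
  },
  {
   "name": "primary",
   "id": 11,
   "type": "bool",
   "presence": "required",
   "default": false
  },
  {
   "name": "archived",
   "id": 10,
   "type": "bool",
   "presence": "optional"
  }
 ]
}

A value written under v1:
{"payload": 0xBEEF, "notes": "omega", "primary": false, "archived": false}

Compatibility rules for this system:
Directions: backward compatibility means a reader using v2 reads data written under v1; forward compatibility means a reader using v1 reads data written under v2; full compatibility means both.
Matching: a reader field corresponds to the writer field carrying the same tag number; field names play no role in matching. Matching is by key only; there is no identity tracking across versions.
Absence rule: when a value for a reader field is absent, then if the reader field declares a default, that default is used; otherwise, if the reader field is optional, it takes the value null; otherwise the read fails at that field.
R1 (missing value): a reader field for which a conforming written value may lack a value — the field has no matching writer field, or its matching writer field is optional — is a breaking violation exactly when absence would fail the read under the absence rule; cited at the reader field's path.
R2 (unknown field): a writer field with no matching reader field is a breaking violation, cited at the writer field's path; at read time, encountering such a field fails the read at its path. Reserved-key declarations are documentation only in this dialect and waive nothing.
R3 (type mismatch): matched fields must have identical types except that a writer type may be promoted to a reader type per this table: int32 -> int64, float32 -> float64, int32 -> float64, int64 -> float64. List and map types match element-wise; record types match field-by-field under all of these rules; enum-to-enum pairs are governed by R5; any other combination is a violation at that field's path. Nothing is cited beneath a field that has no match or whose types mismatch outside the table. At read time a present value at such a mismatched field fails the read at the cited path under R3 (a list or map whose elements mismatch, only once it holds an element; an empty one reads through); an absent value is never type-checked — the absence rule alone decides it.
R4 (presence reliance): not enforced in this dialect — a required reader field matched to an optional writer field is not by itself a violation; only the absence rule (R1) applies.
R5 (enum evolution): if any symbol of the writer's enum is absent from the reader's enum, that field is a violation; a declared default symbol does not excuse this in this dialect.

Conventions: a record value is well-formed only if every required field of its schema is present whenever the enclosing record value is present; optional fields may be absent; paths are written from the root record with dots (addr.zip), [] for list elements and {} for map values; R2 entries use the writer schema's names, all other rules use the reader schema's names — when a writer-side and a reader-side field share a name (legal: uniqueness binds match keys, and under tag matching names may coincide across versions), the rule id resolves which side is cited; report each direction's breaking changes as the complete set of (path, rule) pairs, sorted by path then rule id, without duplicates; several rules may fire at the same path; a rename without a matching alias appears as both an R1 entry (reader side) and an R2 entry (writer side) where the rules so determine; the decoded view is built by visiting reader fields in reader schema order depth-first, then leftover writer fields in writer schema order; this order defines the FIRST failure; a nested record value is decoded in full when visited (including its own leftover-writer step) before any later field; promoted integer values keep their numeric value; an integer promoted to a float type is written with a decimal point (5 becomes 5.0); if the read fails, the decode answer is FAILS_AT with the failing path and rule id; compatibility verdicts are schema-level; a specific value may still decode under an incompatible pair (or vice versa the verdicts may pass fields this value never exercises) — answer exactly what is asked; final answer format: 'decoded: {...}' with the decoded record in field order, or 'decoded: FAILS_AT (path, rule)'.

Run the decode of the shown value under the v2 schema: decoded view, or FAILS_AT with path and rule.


decoded: {"meta": null, "payload": 0xBEEF, "notes": "omega", "primary": false, "archived": false}

each type pair in Ticket: writer, then reader
decode (reader v2):
  meta := null (not supplied -> null)
  payload := 0xBEEF
  notes := "omega"
  primary := false
  archived := false
  => decoded: {"meta": null, "payload": 0xBEEF, "notes": "omega", "primary": false, "archived": false}
ruling out the remaining Ticket differences:
  removed field blob from record Geo -> affects the rule determinations only; this particular Ticket value decodes identically
  renamed field balance to height in record Geo -> fires no rule on Ticket under this dialect and leaves the result unchanged


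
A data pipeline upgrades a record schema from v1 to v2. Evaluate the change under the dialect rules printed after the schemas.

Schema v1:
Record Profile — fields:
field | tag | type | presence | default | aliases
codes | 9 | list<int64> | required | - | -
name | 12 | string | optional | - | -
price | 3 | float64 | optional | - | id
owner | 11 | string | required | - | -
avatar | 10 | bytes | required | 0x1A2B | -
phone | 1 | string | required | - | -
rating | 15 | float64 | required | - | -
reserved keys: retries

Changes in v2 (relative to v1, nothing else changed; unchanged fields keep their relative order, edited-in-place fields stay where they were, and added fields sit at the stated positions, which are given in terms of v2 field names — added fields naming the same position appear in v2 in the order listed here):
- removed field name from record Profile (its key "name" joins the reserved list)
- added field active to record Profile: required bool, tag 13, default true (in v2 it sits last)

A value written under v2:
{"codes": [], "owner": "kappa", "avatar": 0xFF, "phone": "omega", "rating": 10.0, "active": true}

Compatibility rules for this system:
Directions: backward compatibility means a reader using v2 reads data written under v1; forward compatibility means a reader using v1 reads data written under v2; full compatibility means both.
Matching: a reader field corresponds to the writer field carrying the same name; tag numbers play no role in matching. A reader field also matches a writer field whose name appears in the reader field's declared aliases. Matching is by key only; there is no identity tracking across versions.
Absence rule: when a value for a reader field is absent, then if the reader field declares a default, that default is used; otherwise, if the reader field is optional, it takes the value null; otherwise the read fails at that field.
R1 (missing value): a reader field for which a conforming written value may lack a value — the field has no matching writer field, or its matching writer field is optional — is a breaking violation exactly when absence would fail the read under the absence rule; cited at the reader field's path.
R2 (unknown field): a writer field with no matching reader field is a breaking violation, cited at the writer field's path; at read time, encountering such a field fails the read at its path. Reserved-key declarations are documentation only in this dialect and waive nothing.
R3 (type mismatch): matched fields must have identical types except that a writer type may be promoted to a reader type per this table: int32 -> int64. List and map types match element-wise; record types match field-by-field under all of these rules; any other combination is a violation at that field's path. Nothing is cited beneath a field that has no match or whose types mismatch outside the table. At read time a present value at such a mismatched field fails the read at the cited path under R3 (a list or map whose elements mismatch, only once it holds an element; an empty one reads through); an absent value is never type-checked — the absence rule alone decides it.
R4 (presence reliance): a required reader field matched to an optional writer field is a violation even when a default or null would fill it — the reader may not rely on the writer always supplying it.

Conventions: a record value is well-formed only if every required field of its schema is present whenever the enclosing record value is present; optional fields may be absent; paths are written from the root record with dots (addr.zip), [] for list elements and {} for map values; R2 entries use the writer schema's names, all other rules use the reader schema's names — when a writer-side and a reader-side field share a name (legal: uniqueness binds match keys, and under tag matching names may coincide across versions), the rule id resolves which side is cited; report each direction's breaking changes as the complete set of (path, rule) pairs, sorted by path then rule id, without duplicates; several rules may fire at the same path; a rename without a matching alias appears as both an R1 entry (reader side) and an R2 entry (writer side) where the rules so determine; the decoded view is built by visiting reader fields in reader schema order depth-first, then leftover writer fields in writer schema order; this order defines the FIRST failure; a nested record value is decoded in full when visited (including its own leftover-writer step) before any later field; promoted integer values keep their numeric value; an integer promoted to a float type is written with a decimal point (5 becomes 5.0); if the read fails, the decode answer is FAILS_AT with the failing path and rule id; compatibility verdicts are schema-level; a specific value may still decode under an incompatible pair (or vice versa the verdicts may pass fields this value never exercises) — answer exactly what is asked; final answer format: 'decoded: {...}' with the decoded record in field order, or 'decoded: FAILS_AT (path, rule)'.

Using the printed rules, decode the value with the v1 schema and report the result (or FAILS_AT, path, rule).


arrows below run writer -> reader for Profile
decode (reader v1):
  codes := []
  name := null (absent, optional -> null)
  price := null (absent, optional -> null)
  owner := "kappa"
  avatar := 0xFF
  phone := "omega"
  rating := 10.0
  read fails at active under R2 (unknown field)
  => FAILS_AT (active, R2)
the other Profile changes do not affect what is asked:
  removed field name from record Profile (its key "name" joins the reserved list) -> shifts the Profile verdicts, not this decode

decoded: FAILS_AT (active, R2)
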